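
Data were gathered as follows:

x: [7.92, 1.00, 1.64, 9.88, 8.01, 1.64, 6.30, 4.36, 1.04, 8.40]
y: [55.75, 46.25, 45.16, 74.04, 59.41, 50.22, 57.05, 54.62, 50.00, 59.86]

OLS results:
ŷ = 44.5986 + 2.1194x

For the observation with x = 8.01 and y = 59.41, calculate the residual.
Residual = -2.1650

The residual is the difference between the actual value and the predicted value:

Residual = y - ŷ

Step 1: Calculate predicted value
ŷ = 44.5986 + 2.1194 × 8.01
ŷ = 61.5750

Step 2: Calculate residual
Residual = 59.41 - 61.5750
Residual = -2.1650

Sign check: y < ŷ, so the point is below the line and the fit overestimates here.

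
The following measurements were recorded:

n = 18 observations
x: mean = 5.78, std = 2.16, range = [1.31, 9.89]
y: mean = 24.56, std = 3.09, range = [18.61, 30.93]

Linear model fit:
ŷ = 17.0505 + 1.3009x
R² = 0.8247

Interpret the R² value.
R² = 0.8247 means 82.47% of the variation in y is explained by the linear relationship with x. This indicates a strong fit.

The coefficient of determination R² is the fraction of the total variation in y that the fitted line accounts for.

Here R² = 0.8247:
- Explained: 82.47% of the variation in y
- Unexplained (residual): 100% − 82.47% = 17.53%
- Rule of thumb (below 0.3 weak; 0.3 to below 0.7 moderate; 0.7 and above strong) → strong

Note: R² never decreases when predictors are added, so it should not be used alone to compare models of different size.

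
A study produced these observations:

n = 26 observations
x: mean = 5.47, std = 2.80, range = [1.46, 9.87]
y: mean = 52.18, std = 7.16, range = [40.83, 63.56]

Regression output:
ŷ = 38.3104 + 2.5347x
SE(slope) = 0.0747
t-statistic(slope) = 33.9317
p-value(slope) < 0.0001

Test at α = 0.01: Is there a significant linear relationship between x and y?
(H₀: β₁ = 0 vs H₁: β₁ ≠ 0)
Since p-value < 0.0001 < α = 0.01, reject H₀ — the slope is significantly different from 0.

Hypothesis test for the slope coefficient:

H₀: β₁ = 0 (no linear relationship)
H₁: β₁ ≠ 0 (linear relationship exists)

Test statistic: t = β̂₁ / SE(β̂₁) = 2.5347 / 0.0747 = 33.9317

p < 0.0001: how often a slope estimate this far from 0 (in SE units) would arise by chance if β₁ were truly 0.

Decision rule: reject H₀ if p-value < α.
p-value < 0.0001 < α = 0.01 → reject H₀.

There is sufficient evidence at the 1% significance level to conclude that a linear relationship exists between x and y.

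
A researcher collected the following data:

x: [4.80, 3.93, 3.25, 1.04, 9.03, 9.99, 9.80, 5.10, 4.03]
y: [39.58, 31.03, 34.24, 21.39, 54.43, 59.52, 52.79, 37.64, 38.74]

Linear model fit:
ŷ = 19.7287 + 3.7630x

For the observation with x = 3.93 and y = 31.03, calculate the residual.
Residual = -3.4873

The residual is the difference between the actual value and the predicted value:

Residual = y - ŷ

Step 1: Calculate predicted value
ŷ = 19.7287 + 3.7630 × 3.93
ŷ = 34.5173

Step 2: Calculate residual
Residual = 31.03 - 34.5173
Residual = -3.4873

Sign check: y < ŷ, so the point is below the line and the fit overestimates here.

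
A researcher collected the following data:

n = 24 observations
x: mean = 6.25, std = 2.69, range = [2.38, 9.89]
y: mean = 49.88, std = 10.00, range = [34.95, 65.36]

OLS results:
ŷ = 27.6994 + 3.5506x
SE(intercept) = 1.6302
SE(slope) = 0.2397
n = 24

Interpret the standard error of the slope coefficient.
SE(β̂₁) = 0.2397 is the estimated standard deviation of the slope estimate across repeated samples; relative to β̂₁ = 3.5506 that is 6.8%, a precise estimate.

What SE measures:
- The standard error quantifies the sampling variability of the coefficient estimate
- It is the estimated standard deviation of β̂₁ across hypothetical repeated samples of the same size
- Smaller SE → more precise estimate

Relative precision:
- SE / |β̂₁| = 0.2397 / 3.5506 = 6.8%
- Rule of thumb (under 20%: precise; 20% to under 50%: moderately precise; 50% or more: imprecise) → precise

Link to interval estimation: a confidence interval for β₁ is β̂₁ ± t* × 0.2397, so SE sets the half-width per unit of t*.

What drives SE(β̂₁): wider spread of x values → smaller SE; more residual scatter → larger SE.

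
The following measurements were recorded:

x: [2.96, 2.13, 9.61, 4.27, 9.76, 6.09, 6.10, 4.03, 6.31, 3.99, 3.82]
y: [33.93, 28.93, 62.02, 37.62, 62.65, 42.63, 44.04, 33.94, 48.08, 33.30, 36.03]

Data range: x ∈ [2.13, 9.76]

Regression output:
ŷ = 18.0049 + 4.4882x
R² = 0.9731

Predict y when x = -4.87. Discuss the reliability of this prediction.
ŷ = -3.8526, but this is extrapolation (below the data range [2.13, 9.76]) and may be unreliable.

Prediction calculation:
ŷ = 18.0049 + 4.4882 × (-4.87)
ŷ = -3.8526

Reliability:
- Data range: x ∈ [2.13, 9.76]
- Prediction point: x = -4.87 is 7.00 units below the observed range → this is EXTRAPOLATION, not interpolation

Why that matters here:
- There are no observations near this x to validate the fitted line there
- The standard error of prediction grows with (x − x̄)², and x = -4.87 is far from x̄ = 5.37

The R² = 0.9731 only validates the fit within [2.13, 9.76]; treat ŷ = -3.8526 with caution.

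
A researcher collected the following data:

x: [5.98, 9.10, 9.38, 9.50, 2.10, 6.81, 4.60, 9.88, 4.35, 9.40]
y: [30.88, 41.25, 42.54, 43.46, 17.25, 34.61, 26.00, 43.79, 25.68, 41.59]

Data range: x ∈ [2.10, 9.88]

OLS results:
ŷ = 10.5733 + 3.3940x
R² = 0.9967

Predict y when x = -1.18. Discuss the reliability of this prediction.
ŷ = 6.5684 (extrapolation — x = -1.18 lies outside [2.10, 9.88], so reliability is low).

Prediction calculation:
ŷ = 10.5733 + 3.3940 × (-1.18)
ŷ = 6.5684

Reliability:
- Data range: x ∈ [2.10, 9.88]
- Prediction point: x = -1.18 is 3.28 units below the observed range → this is EXTRAPOLATION, not interpolation

Why that matters here:
- R² describes fit only over the sampled x values; it says nothing about behaviour beyond them
- The standard error of prediction grows with (x − x̄)², and x = -1.18 is far from x̄ = 7.11
- The linear relationship may not hold outside the observed range

The R² = 0.9967 only validates the fit within [2.10, 9.88]; treat ŷ = 6.5684 with caution.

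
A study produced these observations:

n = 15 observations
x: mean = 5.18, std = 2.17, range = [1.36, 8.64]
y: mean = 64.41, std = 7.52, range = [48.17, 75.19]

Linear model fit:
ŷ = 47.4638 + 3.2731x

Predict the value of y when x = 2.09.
ŷ = 54.3046

To predict y for x = 2.09, substitute into the regression equation:

ŷ = 47.4638 + 3.2731 × 2.09
ŷ = 47.4638 + 6.8408
ŷ = 54.3046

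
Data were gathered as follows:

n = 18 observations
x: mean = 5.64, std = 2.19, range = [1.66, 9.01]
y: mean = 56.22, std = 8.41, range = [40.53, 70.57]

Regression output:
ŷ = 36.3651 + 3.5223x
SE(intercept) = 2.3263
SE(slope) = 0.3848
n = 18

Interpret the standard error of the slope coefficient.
SE(slope) = 0.3848 measures the uncertainty in the estimated slope. The coefficient is estimated precisely (SE/|β̂₁| = 10.9%).

What SE measures:
- The standard error quantifies the sampling variability of the coefficient estimate
- It is the estimated standard deviation of β̂₁ across hypothetical repeated samples of the same size
- Smaller SE → more precise estimate

Relative precision:
- SE / |β̂₁| = 0.3848 / 3.5223 = 10.9%
- Rule of thumb (under 20%: precise; 20% to under 50%: moderately precise; 50% or more: imprecise) → precise

Rough 95% range (±2 SE): 3.5223 ± 0.7696 → (2.7527, 4.2919).

What drives SE(β̂₁): more residual scatter → larger SE.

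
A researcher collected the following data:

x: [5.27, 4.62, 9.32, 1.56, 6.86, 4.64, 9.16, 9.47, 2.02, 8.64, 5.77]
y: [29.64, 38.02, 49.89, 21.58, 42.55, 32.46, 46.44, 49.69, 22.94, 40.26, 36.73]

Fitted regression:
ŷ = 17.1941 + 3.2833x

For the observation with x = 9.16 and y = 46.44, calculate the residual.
Residual = -0.8291

The residual is the difference between the actual value and the predicted value:

Residual = y - ŷ

Step 1: Calculate predicted value
ŷ = 17.1941 + 3.2833 × 9.16
ŷ = 47.2691

Step 2: Calculate residual
Residual = 46.44 - 47.2691
Residual = -0.8291

The residual is negative, so the observed y = 46.44 sits below the regression line (the line overestimates it by 0.8291).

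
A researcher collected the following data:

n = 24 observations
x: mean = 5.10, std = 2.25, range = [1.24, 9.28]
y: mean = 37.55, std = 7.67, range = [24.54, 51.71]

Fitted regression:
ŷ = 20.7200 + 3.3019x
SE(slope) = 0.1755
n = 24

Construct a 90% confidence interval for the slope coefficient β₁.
The 90% CI for β₁ is (3.0005, 3.6033)

Confidence interval for the slope:

The 90% CI for β₁ is: β̂₁ ± t*(α/2, n-2) × SE(β̂₁)

Step 1: Find critical t-value
- Confidence level = 0.9
- Degrees of freedom = n - 2 = 24 - 2 = 22
- t*(α/2, 22) = 1.7171

Step 2: Calculate margin of error
Margin = 1.7171 × 0.1755 = 0.3014

Step 3: Construct interval
CI = 3.3019 ± 0.3014
CI = (3.0005, 3.6033)

Interpretation: We are 90% confident that the true slope β₁ lies between 3.0005 and 3.6033.
The interval does not include 0, suggesting a significant linear relationship.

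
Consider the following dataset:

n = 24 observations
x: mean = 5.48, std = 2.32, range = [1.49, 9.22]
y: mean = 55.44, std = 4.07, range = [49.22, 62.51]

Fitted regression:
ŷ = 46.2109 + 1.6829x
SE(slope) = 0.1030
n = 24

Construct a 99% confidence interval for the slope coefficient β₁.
The 99% CI for β₁ is (1.3926, 1.9732)

Confidence interval for the slope:

The 99% CI for β₁ is: β̂₁ ± t*(α/2, n-2) × SE(β̂₁)

Step 1: Find critical t-value
- Confidence level = 0.99
- Degrees of freedom = n - 2 = 24 - 2 = 22
- t*(α/2, 22) = 2.8188

Step 2: Calculate margin of error
Margin = 2.8188 × 0.1030 = 0.2903

Step 3: Construct interval
CI = 1.6829 ± 0.2903
CI = (1.3926, 1.9732)

Interpretation: We are 99% confident that the true slope β₁ lies between 1.3926 and 1.9732.
Both endpoints are positive, so the data support a genuinely positive slope at this confidence level.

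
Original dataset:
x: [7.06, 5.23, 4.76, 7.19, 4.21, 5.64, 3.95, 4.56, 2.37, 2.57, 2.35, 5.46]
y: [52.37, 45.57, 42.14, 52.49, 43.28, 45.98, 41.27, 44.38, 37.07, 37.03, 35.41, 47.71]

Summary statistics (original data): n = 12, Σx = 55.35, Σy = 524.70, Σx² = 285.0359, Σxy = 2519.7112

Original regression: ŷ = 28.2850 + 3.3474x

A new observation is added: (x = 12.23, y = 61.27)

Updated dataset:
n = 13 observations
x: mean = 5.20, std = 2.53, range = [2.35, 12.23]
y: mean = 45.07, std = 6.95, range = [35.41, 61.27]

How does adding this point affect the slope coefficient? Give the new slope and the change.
Adding the point moves β₁ from 3.3474 to 2.6760, i.e. it decreases by 0.6714 (-20.1%).

x = 12.23 lies well outside the original x-range [2.35, 7.19] (x̄ ≈ 4.61), so this observation has high leverage and can move the slope substantially.

Step 1: Update the sums with the new point (n goes from 12 to 13)
Σx  = 55.35 + 12.23 = 67.58
Σy  = 524.70 + 61.27 = 585.97
Σx² = 285.0359 + 12.23² = 285.0359 + 149.5729 = 434.6088
Σxy = 2519.7112 + 12.23×61.27 = 2519.7112 + 749.3321 = 3269.0433

Step 2: Recompute the slope with b₁ = (nΣxy − ΣxΣy) / (nΣx² − (Σx)²)
Numerator   = 13×3269.0433 − 67.58×585.97 = 42497.5629 − 39599.8526 = 2897.7103
Denominator = 13×434.6088 − 67.58² = 5649.9144 − 4567.0564 = 1082.8580
b₁(new) = 2897.7103 / 1082.8580 = 2.6760

(Same formula on the original sums: (12×2519.7112 − 55.35×524.70) / (12×285.0359 − 55.35²) = 1194.3894 / 356.8083 = 3.3474, matching the given fit.)

Step 3: Change in slope
Δβ₁ = 2.6760 − 3.3474 = -0.6714
Relative change = -0.6714 / 3.3474 × 100% = -20.1%
→ the slope decreases when the point is added.

Because the point sits below the extension of the original line at a high-leverage x, it tilts the fit down.
In practice: check such a point for data-entry or measurement error.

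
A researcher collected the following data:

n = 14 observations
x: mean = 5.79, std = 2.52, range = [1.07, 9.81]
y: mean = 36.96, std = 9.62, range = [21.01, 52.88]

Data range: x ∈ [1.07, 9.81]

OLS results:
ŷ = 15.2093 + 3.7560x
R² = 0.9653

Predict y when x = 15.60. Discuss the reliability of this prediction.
The equation gives ŷ = 73.8029; however x = 15.60 is 5.79 units above the observed range, so this extrapolated value should not be trusted.

Prediction calculation:
ŷ = 15.2093 + 3.7560 × 15.60
ŷ = 73.8029

Reliability:
- Data range: x ∈ [1.07, 9.81]
- Prediction point: x = 15.60 is 5.79 units above the observed range → this is EXTRAPOLATION, not interpolation

Why that matters here:
- R² describes fit only over the sampled x values; it says nothing about behaviour beyond them
- Real relationships often flatten, saturate, or turn nonlinear at extremes

Report the number if required, but flag clearly that it is an extrapolation.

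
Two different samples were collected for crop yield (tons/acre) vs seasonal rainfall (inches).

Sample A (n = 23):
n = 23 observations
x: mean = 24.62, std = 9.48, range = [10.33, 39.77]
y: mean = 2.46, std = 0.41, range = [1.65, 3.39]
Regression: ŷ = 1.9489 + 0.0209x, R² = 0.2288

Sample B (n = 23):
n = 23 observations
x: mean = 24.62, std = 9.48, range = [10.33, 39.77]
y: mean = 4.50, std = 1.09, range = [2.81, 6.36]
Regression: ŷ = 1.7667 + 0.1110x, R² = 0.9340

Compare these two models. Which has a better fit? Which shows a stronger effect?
Model B has the better fit (R² = 0.9340 vs 0.2288). Model B shows the stronger effect (|β₁| = 0.1110 vs 0.0209).

Model Comparison:

Goodness of fit (R²):
- Model A: R² = 0.2288 → 22.88% of variance in crop yield explained
- Model B: R² = 0.9340 → 93.40% of variance in crop yield explained
- 0.9340 > 0.2288 → Model B has the better fit

Strength of effect — compare |β₁|:
- Model A: β₁ = 0.0209 → predicted crop yield rises 0.0209 tons/acre per additional inch of rainfall
- Model B: β₁ = 0.1110 → predicted crop yield rises 0.1110 tons/acre per additional inch of rainfall
- |0.0209| < |0.1110| → Model B shows the stronger marginal effect

Notes:
- The two samples could reflect different populations, time periods, or measurement quality.
- A steeper slope doesn't make a better model if the scatter around the line is large.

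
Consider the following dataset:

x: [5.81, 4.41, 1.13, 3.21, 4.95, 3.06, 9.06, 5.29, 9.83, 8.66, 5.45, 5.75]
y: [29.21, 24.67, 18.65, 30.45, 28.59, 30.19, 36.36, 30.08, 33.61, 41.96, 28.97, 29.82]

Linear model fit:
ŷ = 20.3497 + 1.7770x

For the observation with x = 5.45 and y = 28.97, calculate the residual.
Residual = -1.0644

The residual is the difference between the actual value and the predicted value:

Residual = y - ŷ

Step 1: Calculate predicted value
ŷ = 20.3497 + 1.7770 × 5.45
ŷ = 30.0344

Step 2: Calculate residual
Residual = 28.97 - 30.0344
Residual = -1.0644

Sign check: y < ŷ, so the point is below the line and the fit overestimates here.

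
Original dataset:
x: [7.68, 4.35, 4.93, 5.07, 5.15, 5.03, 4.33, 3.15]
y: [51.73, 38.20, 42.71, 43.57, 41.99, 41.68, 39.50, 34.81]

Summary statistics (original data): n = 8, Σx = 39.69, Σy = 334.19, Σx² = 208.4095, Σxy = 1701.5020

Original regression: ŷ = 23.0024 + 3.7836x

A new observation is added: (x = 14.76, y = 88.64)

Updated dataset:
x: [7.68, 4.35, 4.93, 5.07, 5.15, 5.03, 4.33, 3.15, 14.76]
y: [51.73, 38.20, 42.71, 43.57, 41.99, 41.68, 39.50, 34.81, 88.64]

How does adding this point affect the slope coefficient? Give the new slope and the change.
Adding the point moves β₁ from 3.7836 to 4.6642, i.e. it increases by 0.8806 (+23.3%).

The new point has HIGH LEVERAGE: x = 14.76 is far from the original mean x̄ = 39.69/8 ≈ 4.96 (original range [3.15, 7.68]).

Step 1: Update the sums with the new point (n goes from 8 to 9)
Σx  = 39.69 + 14.76 = 54.45
Σy  = 334.19 + 88.64 = 422.83
Σx² = 208.4095 + 14.76² = 208.4095 + 217.8576 = 426.2671
Σxy = 1701.5020 + 14.76×88.64 = 1701.5020 + 1308.3264 = 3009.8284

Step 2: Recompute the slope with b₁ = (nΣxy − ΣxΣy) / (nΣx² − (Σx)²)
Numerator   = 9×3009.8284 − 54.45×422.83 = 27088.4556 − 23023.0935 = 4065.3621
Denominator = 9×426.2671 − 54.45² = 3836.4039 − 2964.8025 = 871.6014
b₁(new) = 4065.3621 / 871.6014 = 4.6642

(Same formula on the original sums: (8×1701.5020 − 39.69×334.19) / (8×208.4095 − 39.69²) = 348.0149 / 91.9799 = 3.7836, matching the given fit.)

Step 3: Change in slope
Δβ₁ = 4.6642 − 3.7836 = +0.8806
Relative change = +0.8806 / 3.7836 × 100% = +23.3%
→ the slope increases when the point is added.

A high-leverage point only changes the slope if it is off the original line; here y = 88.64 is above the original trend, so the slope increases.
In practice: refit with and without it and report both if conclusions differ; examine leverage (hᵢ) and Cook's distance rather than deleting it automatically.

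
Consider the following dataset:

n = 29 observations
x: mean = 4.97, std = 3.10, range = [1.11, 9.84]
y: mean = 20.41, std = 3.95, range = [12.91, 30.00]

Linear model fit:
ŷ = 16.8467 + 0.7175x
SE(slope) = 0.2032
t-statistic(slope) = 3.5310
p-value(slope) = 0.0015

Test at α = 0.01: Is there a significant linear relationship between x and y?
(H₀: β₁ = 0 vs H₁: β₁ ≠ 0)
Since p-value = 0.0015 < α = 0.01, reject H₀ — the slope is significantly different from 0.

Hypothesis test for the slope coefficient:

H₀: β₁ = 0 (no linear relationship)
H₁: β₁ ≠ 0 (linear relationship exists)

Test statistic: t = β̂₁ / SE(β̂₁) = 0.7175 / 0.2032 = 3.5310

p = 0.0015: how often a slope estimate this far from 0 (in SE units) would arise by chance if β₁ were truly 0.

Decision rule: reject H₀ if p-value < α.
p-value = 0.0015 < α = 0.01 → reject H₀.

Conclusion: the linear association between x and y is significant at the 1% level.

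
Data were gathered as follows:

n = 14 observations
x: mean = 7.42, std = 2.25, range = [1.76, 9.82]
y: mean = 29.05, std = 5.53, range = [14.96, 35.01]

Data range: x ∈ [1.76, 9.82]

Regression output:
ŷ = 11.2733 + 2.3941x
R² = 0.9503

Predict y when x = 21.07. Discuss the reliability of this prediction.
The equation gives ŷ = 61.7170; however x = 21.07 is 11.25 units above the observed range, so this extrapolated value should not be trusted.

Prediction calculation:
ŷ = 11.2733 + 2.3941 × 21.07
ŷ = 61.7170

Reliability:
- Data range: x ∈ [1.76, 9.82]
- Prediction point: x = 21.07 is 11.25 units above the observed range → this is EXTRAPOLATION, not interpolation

Why that matters here:
- The linear relationship may not hold outside the observed range
- Real relationships often flatten, saturate, or turn nonlinear at extremes

Report the number if required, but flag clearly that it is an extrapolation.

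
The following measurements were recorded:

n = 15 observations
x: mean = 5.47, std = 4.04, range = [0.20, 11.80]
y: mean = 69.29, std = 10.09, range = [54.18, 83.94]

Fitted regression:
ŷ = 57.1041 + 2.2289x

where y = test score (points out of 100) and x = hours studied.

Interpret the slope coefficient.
An increase of one hour in study time is associated with a 2.2289 points increase in predicted test score.

The slope coefficient β₁ = 2.2289 represents the marginal effect of study time on test score.

Interpretation:
- Study time up by 1 hour → predicted test score increases by 2.2289 points
- The effect is assumed constant over the observed range of x (linearity)
- The sign (+) gives the direction; the magnitude 2.2289 gives the size of the effect per hour

The intercept β₀ = 57.1041 is the predicted test score when study time = 0.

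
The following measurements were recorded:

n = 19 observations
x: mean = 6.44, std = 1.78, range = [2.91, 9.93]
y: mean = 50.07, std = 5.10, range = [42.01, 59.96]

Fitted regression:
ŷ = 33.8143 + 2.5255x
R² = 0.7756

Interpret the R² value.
About 77.56% of the variability in y is accounted for by the regression on x (R² = 0.7756) — a strong linear fit.

The coefficient of determination R² is the fraction of the total variation in y that the fitted line accounts for.

Here R² = 0.7756:
- Explained: 77.56% of the variation in y
- Unexplained (residual): 100% − 77.56% = 22.44%
- Rule of thumb (below 0.3 weak; 0.3 to below 0.7 moderate; 0.7 and above strong) → strong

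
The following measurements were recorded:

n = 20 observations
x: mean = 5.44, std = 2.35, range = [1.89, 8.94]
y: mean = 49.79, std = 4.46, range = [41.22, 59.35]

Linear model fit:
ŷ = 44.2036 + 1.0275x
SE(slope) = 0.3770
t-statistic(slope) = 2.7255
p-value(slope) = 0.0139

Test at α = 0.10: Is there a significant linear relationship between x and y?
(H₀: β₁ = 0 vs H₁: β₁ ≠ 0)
Reject H₀: p-value = 0.0139 < α = 0.10. The linear relationship is significant at the 10% level.

Hypothesis test for the slope coefficient:

H₀: β₁ = 0 (no linear relationship)
H₁: β₁ ≠ 0 (linear relationship exists)

Test statistic: t = β̂₁ / SE(β̂₁) = 1.0275 / 0.3770 = 2.7255

With df = 18, the two-sided p-value for |t| = 2.7255 is 0.0139.

Decision rule: reject H₀ if p-value < α.
p-value = 0.0139 < α = 0.10 → reject H₀.

Conclusion: the linear association between x and y is significant at the 10% level.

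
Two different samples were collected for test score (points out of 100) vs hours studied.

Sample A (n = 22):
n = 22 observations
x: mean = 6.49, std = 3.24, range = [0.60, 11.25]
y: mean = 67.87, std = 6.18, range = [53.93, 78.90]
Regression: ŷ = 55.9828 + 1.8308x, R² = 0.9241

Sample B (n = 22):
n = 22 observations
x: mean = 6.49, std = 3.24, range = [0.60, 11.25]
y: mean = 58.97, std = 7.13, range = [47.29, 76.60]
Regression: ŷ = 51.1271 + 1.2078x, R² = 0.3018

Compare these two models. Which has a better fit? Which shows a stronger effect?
Model A has the better fit (R² = 0.9241 vs 0.3018). Model A shows the stronger effect (|β₁| = 1.8308 vs 1.2078).

Model Comparison:

Fit — compare R²:
- Model A: R² = 0.9241 → 92.41% of variance in test score explained
- Model B: R² = 0.3018 → 30.18% of variance in test score explained
- 0.9241 > 0.3018 → Model A has the better fit

Strength of effect — compare |β₁|:
- Model A: β₁ = 1.8308 → predicted test score rises 1.8308 points per additional hour of study time
- Model B: β₁ = 1.2078 → predicted test score rises 1.2078 points per additional hour of study time
- |1.8308| > |1.2078| → Model A shows the stronger marginal effect

Notes:
- A steeper slope doesn't make a better model if the scatter around the line is large.
- A better fit (higher R²) doesn't necessarily mean a more important relationship.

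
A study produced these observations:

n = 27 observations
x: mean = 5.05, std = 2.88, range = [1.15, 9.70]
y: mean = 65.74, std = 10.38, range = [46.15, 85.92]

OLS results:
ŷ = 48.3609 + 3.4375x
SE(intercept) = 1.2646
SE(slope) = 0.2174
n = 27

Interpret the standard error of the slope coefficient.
The slope 3.4375 is pinned down to within about ±0.2174 (one SE) by these data — relative uncertainty 6.3%, i.e. precise.

What SE measures:
- The standard error quantifies the sampling variability of the coefficient estimate
- It is the estimated standard deviation of β̂₁ across hypothetical repeated samples of the same size
- Smaller SE → more precise estimate

Relative precision:
- SE / |β̂₁| = 0.2174 / 3.4375 = 6.3%
- Rule of thumb (under 20%: precise; 20% to under 50%: moderately precise; 50% or more: imprecise) → precise

Rough 95% range (±2 SE): 3.4375 ± 0.4348 → (3.0027, 3.8723).

What drives SE(β̂₁): wider spread of x values → smaller SE.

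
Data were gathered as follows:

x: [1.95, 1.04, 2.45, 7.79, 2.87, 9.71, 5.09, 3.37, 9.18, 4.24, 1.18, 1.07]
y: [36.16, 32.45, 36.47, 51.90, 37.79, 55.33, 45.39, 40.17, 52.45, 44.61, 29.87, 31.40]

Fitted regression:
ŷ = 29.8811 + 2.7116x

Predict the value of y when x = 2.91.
ŷ = 37.7719

x = 2.91 lies inside the observed range [1.04, 9.71], so the fitted equation applies directly:

ŷ = 29.8811 + 2.7116 × 2.91
ŷ = 29.8811 + 7.8908
ŷ = 37.7719

This is the fitted mean response at that x — an individual observation would come with a wider prediction interval.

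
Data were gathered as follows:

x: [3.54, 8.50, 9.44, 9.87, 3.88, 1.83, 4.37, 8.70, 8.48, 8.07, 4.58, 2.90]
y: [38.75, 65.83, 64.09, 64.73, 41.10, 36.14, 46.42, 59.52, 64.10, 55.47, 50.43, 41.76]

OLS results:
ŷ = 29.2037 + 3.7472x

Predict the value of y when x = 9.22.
ŷ = 63.7529

x = 9.22 lies inside the observed range [1.83, 9.87], so the fitted equation applies directly:

ŷ = 29.2037 + 3.7472 × 9.22
ŷ = 29.2037 + 34.5492
ŷ = 63.7529

This is the fitted mean response at that x — an individual observation would come with a wider prediction interval.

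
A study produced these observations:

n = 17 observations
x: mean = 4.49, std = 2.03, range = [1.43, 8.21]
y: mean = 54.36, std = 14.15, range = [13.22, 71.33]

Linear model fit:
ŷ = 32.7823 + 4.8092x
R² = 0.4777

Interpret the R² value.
The model explains 47.77% of the variance in y (R² = 0.4777), leaving 52.23% unexplained; the fit is moderate.

R² = 1 − SS_res/SS_tot compares the residual scatter to the total scatter of y about its mean.

Here R² = 0.4777:
- Explained: 47.77% of the variation in y
- Unexplained (residual): 100% − 47.77% = 52.23%
- Rule of thumb (below 0.3 weak; 0.3 to below 0.7 moderate; 0.7 and above strong) → moderate

Note: R² says nothing about causation, and a high R² does not by itself mean the linear form is appropriate — check the residuals.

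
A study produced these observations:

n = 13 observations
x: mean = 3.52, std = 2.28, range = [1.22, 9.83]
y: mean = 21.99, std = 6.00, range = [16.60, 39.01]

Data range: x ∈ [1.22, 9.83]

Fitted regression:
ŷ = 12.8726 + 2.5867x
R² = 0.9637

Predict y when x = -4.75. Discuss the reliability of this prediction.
ŷ = 0.5858, but this is extrapolation (below the data range [1.22, 9.83]) and may be unreliable.

Prediction calculation:
ŷ = 12.8726 + 2.5867 × (-4.75)
ŷ = 0.5858

Reliability:
- Data range: x ∈ [1.22, 9.83]
- Prediction point: x = -4.75 is 5.97 units below the observed range → this is EXTRAPOLATION, not interpolation

Why that matters here:
- There are no observations near this x to validate the fitted line there
- Real relationships often flatten, saturate, or turn nonlinear at extremes

Report the number if required, but flag clearly that it is an extrapolation.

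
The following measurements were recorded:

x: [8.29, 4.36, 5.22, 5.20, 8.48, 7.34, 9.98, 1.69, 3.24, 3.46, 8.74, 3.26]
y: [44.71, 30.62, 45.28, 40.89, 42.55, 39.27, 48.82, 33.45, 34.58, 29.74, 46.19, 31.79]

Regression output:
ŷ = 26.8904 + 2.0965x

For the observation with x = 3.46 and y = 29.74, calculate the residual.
Residual = -4.4043

The residual is the difference between the actual value and the predicted value:

Residual = y - ŷ

Step 1: Calculate predicted value
ŷ = 26.8904 + 2.0965 × 3.46
ŷ = 34.1443

Step 2: Calculate residual
Residual = 29.74 - 34.1443
Residual = -4.4043

The residual is negative, so the observed y = 29.74 sits below the regression line (the line overestimates it by 4.4043).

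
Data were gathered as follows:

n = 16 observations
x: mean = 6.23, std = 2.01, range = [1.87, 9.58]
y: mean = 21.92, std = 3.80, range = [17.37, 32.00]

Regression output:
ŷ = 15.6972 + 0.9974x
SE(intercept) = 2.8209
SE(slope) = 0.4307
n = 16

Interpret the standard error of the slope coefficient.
SE(slope) = 0.4307 measures the uncertainty in the estimated slope. The coefficient is estimated with moderate precision (SE/|β̂₁| = 43.2%).

What SE measures:
- The standard error quantifies the sampling variability of the coefficient estimate
- It is the estimated standard deviation of β̂₁ across hypothetical repeated samples of the same size
- Smaller SE → more precise estimate

Relative precision:
- SE / |β̂₁| = 0.4307 / 0.9974 = 43.2%
- Rule of thumb (under 20%: precise; 20% to under 50%: moderately precise; 50% or more: imprecise) → moderately precise

Link to the t-test: t = β̂₁ / SE(β̂₁) = 0.9974 / 0.4307 = 2.3158, the statistic for H₀: β₁ = 0.

What drives SE(β̂₁): more residual scatter → larger SE; wider spread of x values → smaller SE.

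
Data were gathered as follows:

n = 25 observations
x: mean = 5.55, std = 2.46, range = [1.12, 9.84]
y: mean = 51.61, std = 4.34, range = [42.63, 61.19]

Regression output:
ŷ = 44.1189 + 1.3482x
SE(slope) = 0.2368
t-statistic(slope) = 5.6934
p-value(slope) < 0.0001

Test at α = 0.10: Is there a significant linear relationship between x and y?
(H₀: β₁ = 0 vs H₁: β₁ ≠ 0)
Reject H₀: p-value < 0.0001 < α = 0.10. The linear relationship is significant at the 10% level.

Hypothesis test for the slope coefficient:

H₀: β₁ = 0 (no linear relationship)
H₁: β₁ ≠ 0 (linear relationship exists)

Test statistic: t = β̂₁ / SE(β̂₁) = 1.3482 / 0.2368 = 5.6934

With df = 23, the two-sided p-value for |t| = 5.6934 is <0.0001.

Decision rule: reject H₀ if p-value < α.
p-value < 0.0001 < α = 0.10 → reject H₀.

There is sufficient evidence at the 10% significance level to conclude that a linear relationship exists between x and y.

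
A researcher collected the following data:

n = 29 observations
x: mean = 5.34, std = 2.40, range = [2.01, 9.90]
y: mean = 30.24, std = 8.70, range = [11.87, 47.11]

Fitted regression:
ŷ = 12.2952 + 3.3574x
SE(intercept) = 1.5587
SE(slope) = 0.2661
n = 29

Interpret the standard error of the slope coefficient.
SE(slope) = 0.2661 measures the uncertainty in the estimated slope. The coefficient is estimated precisely (SE/|β̂₁| = 7.9%).

SE(β̂₁) = s / √Sxx, where s is the residual standard deviation and Sxx = Σ(x − x̄)². It is the yardstick for how far β̂₁ = 3.3574 could plausibly be from the true slope.

Relative precision:
- SE / |β̂₁| = 0.2661 / 3.3574 = 7.9%
- Rule of thumb (under 20%: precise; 20% to under 50%: moderately precise; 50% or more: imprecise) → precise

Link to interval estimation: a confidence interval for β₁ is β̂₁ ± t* × 0.2661, so SE sets the half-width per unit of t*.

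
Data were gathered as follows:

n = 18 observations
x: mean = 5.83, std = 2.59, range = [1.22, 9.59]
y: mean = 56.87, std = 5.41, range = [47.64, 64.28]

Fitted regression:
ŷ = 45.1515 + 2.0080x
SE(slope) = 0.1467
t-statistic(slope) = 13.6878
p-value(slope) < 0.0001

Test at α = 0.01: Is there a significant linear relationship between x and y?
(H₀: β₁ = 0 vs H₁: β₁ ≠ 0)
Reject H₀: p-value < 0.0001 < α = 0.01. The linear relationship is significant at the 1% level.

Hypothesis test for the slope coefficient:

H₀: β₁ = 0 (no linear relationship)
H₁: β₁ ≠ 0 (linear relationship exists)

Test statistic: t = β̂₁ / SE(β̂₁) = 2.0080 / 0.1467 = 13.6878

The p-value (<0.0001) is the probability, under H₀, of a t-statistic at least as extreme as |t| = 13.6878 (two-sided, df = n − 2 = 16).

Decision rule: reject H₀ if p-value < α.
p-value < 0.0001 < α = 0.01 → reject H₀.

There is sufficient evidence at the 1% significance level to conclude that a linear relationship exists between x and y.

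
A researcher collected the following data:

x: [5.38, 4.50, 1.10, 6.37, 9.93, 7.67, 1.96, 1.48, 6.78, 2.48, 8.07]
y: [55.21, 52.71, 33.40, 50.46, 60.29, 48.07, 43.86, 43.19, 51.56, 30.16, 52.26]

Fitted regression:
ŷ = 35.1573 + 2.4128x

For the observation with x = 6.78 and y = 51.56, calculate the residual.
Residual = 0.0439

The residual is the difference between the actual value and the predicted value:

Residual = y - ŷ

Step 1: Calculate predicted value
ŷ = 35.1573 + 2.4128 × 6.78
ŷ = 51.5161

Step 2: Calculate residual
Residual = 51.56 - 51.5161
Residual = 0.0439

The residual is positive, so the observed y = 51.56 sits above the regression line (the line underestimates it by 0.0439).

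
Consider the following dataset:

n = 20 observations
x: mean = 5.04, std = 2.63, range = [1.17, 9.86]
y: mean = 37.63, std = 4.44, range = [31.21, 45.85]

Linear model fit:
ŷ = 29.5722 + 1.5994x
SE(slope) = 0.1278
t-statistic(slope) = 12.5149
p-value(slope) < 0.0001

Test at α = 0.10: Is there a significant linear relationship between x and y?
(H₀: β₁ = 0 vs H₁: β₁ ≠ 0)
Since p-value < 0.0001 < α = 0.10, reject H₀ — the slope is significantly different from 0.

Hypothesis test for the slope coefficient:

H₀: β₁ = 0 (no linear relationship)
H₁: β₁ ≠ 0 (linear relationship exists)

Test statistic: t = β̂₁ / SE(β̂₁) = 1.5994 / 0.1278 = 12.5149

The p-value (<0.0001) is the probability, under H₀, of a t-statistic at least as extreme as |t| = 12.5149 (two-sided, df = n − 2 = 18).

Decision rule: reject H₀ if p-value < α.
p-value < 0.0001 < α = 0.10 → reject H₀.

At α = 0.10 the data do provide convincing evidence of a nonzero slope.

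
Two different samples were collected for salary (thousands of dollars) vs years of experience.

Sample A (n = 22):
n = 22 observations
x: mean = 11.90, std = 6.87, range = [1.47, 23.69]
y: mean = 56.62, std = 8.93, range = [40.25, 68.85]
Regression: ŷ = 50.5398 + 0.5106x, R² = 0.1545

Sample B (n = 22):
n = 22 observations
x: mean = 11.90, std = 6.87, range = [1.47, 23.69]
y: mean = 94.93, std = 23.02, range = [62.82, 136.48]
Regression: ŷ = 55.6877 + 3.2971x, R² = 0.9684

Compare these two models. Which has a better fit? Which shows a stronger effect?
Model B has the better fit (R² = 0.9684 vs 0.1545). Model B shows the stronger effect (|β₁| = 3.2971 vs 0.5106).

Model Comparison:

Which explains more variance? (R²)
- Model A: R² = 0.1545 → 15.45% of variance in salary explained
- Model B: R² = 0.9684 → 96.84% of variance in salary explained
- 0.9684 > 0.1545 → Model B has the better fit

Effect size (slope magnitude):
- Model A: β₁ = 0.5106 → predicted salary rises 0.5106 thousand dollars per additional year of experience
- Model B: β₁ = 3.2971 → predicted salary rises 3.2971 thousand dollars per additional year of experience
- |0.5106| < |3.2971| → Model B shows the stronger marginal effect

Notes:
- The two samples could reflect different populations, time periods, or measurement quality.
- A steeper slope doesn't make a better model if the scatter around the line is large.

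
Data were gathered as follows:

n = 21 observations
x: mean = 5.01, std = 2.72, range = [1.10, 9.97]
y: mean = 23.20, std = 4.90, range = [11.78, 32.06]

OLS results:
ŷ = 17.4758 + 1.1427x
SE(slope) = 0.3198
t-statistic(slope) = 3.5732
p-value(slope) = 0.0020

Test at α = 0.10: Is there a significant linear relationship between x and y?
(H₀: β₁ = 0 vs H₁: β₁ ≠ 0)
Reject H₀: p-value = 0.0020 < α = 0.10. The linear relationship is significant at the 10% level.

Hypothesis test for the slope coefficient:

H₀: β₁ = 0 (no linear relationship)
H₁: β₁ ≠ 0 (linear relationship exists)

Test statistic: t = β̂₁ / SE(β̂₁) = 1.1427 / 0.3198 = 3.5732

The p-value (0.0020) is the probability, under H₀, of a t-statistic at least as extreme as |t| = 3.5732 (two-sided, df = n − 2 = 19).

Decision rule: reject H₀ if p-value < α.
p-value = 0.0020 < α = 0.10 → reject H₀.

Conclusion: the linear association between x and y is significant at the 10% level.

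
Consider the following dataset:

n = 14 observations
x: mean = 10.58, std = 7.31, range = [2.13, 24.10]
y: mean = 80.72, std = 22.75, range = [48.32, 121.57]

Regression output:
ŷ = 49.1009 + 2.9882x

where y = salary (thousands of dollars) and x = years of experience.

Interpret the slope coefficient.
For each additional year of experience, predicted salary increases by approximately 2.9882 thousand dollars.

The slope coefficient β₁ = 2.9882 represents the marginal effect of experience on salary.

Interpretation:
- Experience up by 1 year → predicted salary increases by 2.9882 thousand dollars
- This is a linear approximation: the same per-unit change is assumed across the whole observed x range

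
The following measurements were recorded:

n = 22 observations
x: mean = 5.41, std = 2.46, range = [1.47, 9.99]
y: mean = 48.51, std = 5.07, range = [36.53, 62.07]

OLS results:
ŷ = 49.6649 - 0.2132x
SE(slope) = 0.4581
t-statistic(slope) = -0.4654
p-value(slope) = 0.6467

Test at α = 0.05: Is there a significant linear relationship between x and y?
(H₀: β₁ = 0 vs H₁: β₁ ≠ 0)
Fail to reject H₀: p-value = 0.6467 ≥ α = 0.05. The linear relationship is not significant at the 5% level.

Hypothesis test for the slope coefficient:

H₀: β₁ = 0 (no linear relationship)
H₁: β₁ ≠ 0 (linear relationship exists)

Test statistic: t = β̂₁ / SE(β̂₁) = -0.2132 / 0.4581 = -0.4654

p = 0.6467: how often a slope estimate this far from 0 (in SE units) would arise by chance if β₁ were truly 0.

Decision rule: reject H₀ if p-value < α.
p-value = 0.6467 ≥ α = 0.05 → fail to reject H₀.

There is not sufficient evidence at the 5% significance level to conclude that a linear relationship exists between x and y.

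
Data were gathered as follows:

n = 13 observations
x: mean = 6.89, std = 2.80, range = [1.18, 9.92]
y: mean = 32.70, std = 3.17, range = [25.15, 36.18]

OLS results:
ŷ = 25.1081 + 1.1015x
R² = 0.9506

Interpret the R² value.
The model explains 95.06% of the variance in y (R² = 0.9506), leaving 4.94% unexplained; the fit is strong.

The coefficient of determination R² is the fraction of the total variation in y that the fitted line accounts for.

Here R² = 0.9506:
- Explained: 95.06% of the variation in y
- Unexplained (residual): 100% − 95.06% = 4.94%
- Rule of thumb (below 0.3 weak; 0.3 to below 0.7 moderate; 0.7 and above strong) → strong

Calculation: R² = 1 − (SS_res / SS_tot), where SS_res is the sum of squared residuals and SS_tot the total sum of squares.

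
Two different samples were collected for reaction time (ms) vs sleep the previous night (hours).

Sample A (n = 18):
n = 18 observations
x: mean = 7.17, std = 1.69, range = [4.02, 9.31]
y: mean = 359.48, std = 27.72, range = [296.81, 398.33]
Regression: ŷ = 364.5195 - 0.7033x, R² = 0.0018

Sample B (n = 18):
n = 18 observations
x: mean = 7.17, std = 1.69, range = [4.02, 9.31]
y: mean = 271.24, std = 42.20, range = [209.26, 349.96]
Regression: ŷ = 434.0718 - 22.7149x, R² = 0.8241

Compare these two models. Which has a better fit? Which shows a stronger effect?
Model B has the better fit (R² = 0.8241 vs 0.0018). Model B shows the stronger effect (|β₁| = 22.7149 vs 0.7033).

Model Comparison:

Fit — compare R²:
- Model A: R² = 0.0018 → 0.18% of variance in reaction time explained
- Model B: R² = 0.8241 → 82.41% of variance in reaction time explained
- 0.8241 > 0.0018 → Model B has the better fit

Which has the larger per-hour effect? (|β₁|)
- Model A: β₁ = -0.7033 → predicted reaction time falls 0.7033 ms per additional hour of sleep
- Model B: β₁ = -22.7149 → predicted reaction time falls 22.7149 ms per additional hour of sleep
- |-0.7033| < |-22.7149| → Model B shows the stronger marginal effect

Note: A better fit (higher R²) doesn't necessarily mean a more important relationship.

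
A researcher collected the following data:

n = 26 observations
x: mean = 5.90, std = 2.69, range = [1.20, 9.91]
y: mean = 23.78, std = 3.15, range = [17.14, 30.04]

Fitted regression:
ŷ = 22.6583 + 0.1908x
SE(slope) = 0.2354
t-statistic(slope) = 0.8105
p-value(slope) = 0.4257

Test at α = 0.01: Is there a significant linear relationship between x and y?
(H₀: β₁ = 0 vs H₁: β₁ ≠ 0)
p-value = 0.4257 ≥ α = 0.01, so we fail to reject H₀. The relationship is not significant.

Hypothesis test for the slope coefficient:

H₀: β₁ = 0 (no linear relationship)
H₁: β₁ ≠ 0 (linear relationship exists)

Test statistic: t = β̂₁ / SE(β̂₁) = 0.1908 / 0.2354 = 0.8105

With df = 24, the two-sided p-value for |t| = 0.8105 is 0.4257.

Decision rule: reject H₀ if p-value < α.
p-value = 0.4257 ≥ α = 0.01 → fail to reject H₀.

At α = 0.01 the data do not provide convincing evidence of a nonzero slope.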